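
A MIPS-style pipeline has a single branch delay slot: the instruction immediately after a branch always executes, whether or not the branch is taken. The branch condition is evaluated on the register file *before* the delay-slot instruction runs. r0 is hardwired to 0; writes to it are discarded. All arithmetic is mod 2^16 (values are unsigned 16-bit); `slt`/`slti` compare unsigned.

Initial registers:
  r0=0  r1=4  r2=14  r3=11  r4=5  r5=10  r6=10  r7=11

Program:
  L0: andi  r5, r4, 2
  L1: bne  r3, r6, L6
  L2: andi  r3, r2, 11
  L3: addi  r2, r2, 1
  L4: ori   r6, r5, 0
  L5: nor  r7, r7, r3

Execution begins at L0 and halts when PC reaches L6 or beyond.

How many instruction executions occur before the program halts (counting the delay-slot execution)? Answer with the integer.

3

[0] andi  r5, r4, 2  →  {r0:0, r1:4, r2:14, r3:11, r4:5, r5:0, r6:10, r7:11}
[1] bne  r3, r6, L6  →  {r0:0, r1:4, r2:14, r3:11, r4:5, r5:0, r6:10, r7:11}  ⟨branch taken⟩
[2] andi  r3, r2, 11  →  {r0:0, r1:4, r2:14, r3:10, r4:5, r5:0, r6:10, r7:11}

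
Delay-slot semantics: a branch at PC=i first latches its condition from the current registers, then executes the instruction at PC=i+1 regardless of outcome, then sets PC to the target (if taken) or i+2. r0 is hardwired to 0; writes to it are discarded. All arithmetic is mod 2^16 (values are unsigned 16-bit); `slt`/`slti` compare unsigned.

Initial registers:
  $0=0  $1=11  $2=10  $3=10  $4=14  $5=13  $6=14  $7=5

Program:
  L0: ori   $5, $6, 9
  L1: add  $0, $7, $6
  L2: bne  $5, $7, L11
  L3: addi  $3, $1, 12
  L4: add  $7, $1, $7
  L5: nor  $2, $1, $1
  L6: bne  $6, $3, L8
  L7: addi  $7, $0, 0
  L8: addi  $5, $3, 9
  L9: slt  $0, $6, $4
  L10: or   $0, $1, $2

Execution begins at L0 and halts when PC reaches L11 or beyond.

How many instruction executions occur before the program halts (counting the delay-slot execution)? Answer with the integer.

4

[0] ori   $5, $6, 9  →  {$0:0, $1:11, $2:10, $3:10, $4:14, $5:15, $6:14, $7:5}
[1] add  $0, $7, $6  →  {$0:0, $1:11, $2:10, $3:10, $4:14, $5:15, $6:14, $7:5}
[2] bne  $5, $7, L11  →  {$0:0, $1:11, $2:10, $3:10, $4:14, $5:15, $6:14, $7:5}  ⟨branch taken⟩
[3] addi  $3, $1, 12  →  {$0:0, $1:11, $2:10, $3:23, $4:14, $5:15, $6:14, $7:5}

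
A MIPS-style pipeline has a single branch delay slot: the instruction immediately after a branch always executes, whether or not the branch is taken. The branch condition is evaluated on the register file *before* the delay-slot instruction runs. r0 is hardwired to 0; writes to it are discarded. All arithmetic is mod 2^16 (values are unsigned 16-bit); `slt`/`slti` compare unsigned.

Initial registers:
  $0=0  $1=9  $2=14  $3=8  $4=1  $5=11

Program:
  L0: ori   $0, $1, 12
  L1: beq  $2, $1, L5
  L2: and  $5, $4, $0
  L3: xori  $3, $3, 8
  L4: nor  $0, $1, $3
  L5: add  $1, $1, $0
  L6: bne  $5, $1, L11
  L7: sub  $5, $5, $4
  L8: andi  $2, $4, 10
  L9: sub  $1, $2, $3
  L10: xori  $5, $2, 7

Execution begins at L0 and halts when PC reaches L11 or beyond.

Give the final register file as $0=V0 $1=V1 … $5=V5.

$0=0 $1=9 $2=14 $3=0 $4=1 $5=65535

PC=0  ori   $0, $1, 12       | $0=0 $1=9 $2=14 $3=8 $4=1 $5=11
PC=1  beq  $2, $1, L5        | $0=0 $1=9 $2=14 $3=8 $4=1 $5=11  [not taken]
PC=2  and  $5, $4, $0        | $0=0 $1=9 $2=14 $3=8 $4=1 $5=0
PC=3  xori  $3, $3, 8        | $0=0 $1=9 $2=14 $3=0 $4=1 $5=0
PC=4  nor  $0, $1, $3        | $0=0 $1=9 $2=14 $3=0 $4=1 $5=0
PC=5  add  $1, $1, $0        | $0=0 $1=9 $2=14 $3=0 $4=1 $5=0
PC=6  bne  $5, $1, L11       | $0=0 $1=9 $2=14 $3=0 $4=1 $5=0  [TAKEN]
PC=7  sub  $5, $5, $4        | $0=0 $1=9 $2=14 $3=0 $4=1 $5=65535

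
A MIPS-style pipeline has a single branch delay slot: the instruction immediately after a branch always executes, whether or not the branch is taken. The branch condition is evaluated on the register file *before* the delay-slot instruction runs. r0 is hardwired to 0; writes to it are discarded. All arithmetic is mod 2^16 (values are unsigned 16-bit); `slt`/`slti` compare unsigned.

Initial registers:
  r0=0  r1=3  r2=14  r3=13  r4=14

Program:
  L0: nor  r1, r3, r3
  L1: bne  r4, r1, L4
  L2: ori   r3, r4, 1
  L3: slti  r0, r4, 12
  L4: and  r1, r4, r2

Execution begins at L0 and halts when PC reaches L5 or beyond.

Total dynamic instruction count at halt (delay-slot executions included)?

[0] nor  r1, r3, r3  →  {r0:0, r1:65522, r2:14, r3:13, r4:14}
[1] bne  r4, r1, L4  →  {r0:0, r1:65522, r2:14, r3:13, r4:14}  ⟨branch taken⟩
[2] ori   r3, r4, 1  →  {r0:0, r1:65522, r2:14, r3:15, r4:14}
[4] and  r1, r4, r2  →  {r0:0, r1:14, r2:14, r3:15, r4:14}

4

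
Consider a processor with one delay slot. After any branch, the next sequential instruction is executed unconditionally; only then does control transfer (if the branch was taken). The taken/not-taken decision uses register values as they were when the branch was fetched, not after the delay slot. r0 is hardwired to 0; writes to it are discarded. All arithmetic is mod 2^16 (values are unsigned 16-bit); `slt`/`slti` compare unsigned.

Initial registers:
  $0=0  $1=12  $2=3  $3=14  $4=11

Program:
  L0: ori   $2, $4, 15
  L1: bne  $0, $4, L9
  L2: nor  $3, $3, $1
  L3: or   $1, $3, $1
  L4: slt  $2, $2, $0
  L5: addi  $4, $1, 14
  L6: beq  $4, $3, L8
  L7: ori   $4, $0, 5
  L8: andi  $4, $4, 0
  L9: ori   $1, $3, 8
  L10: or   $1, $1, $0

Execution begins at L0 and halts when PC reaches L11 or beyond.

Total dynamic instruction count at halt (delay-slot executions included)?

5

  step pc=0: ori   $2, $4, 15  regs=(0,12,15,14,11)
  step pc=1: bne  $0, $4, L9  cond=T  regs=(0,12,15,14,11)
  step pc=2: nor  $3, $3, $1  regs=(0,12,15,65521,11)
  step pc=9: ori   $1, $3, 8  regs=(0,65529,15,65521,11)
  step pc=10: or   $1, $1, $0  regs=(0,65529,15,65521,11)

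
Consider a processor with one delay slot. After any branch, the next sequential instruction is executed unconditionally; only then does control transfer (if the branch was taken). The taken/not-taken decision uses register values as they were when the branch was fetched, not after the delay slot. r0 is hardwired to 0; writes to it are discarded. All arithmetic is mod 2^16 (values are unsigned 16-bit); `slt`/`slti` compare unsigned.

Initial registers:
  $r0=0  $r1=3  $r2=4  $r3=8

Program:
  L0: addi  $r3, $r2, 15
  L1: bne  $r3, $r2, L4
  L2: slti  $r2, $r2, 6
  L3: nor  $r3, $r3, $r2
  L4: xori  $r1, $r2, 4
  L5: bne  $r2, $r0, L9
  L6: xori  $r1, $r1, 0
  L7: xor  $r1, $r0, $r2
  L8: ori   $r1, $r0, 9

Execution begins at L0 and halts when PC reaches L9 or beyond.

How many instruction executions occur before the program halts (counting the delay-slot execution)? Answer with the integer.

6

[0] addi  $r3, $r2, 15  →  {$r0:0, $r1:3, $r2:4, $r3:19}
[1] bne  $r3, $r2, L4  →  {$r0:0, $r1:3, $r2:4, $r3:19}  ⟨branch taken⟩
[2] slti  $r2, $r2, 6  →  {$r0:0, $r1:3, $r2:1, $r3:19}
[4] xori  $r1, $r2, 4  →  {$r0:0, $r1:5, $r2:1, $r3:19}
[5] bne  $r2, $r0, L9  →  {$r0:0, $r1:5, $r2:1, $r3:19}  ⟨branch taken⟩
[6] xori  $r1, $r1, 0  →  {$r0:0, $r1:5, $r2:1, $r3:19}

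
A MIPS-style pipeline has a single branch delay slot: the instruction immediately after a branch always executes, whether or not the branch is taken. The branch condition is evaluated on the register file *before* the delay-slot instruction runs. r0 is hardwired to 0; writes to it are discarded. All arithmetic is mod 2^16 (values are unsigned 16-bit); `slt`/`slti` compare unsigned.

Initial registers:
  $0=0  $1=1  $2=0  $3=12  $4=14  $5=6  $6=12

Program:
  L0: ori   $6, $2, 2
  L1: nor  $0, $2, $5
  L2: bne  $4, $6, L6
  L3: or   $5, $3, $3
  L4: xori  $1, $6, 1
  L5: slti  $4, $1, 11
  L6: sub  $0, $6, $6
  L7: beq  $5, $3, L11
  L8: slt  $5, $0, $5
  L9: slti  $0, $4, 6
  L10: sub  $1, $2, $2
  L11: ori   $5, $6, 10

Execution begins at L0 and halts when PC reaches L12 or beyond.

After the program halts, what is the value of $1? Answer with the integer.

1

PC=0  ori   $6, $2, 2        | $0=0 $1=1 $2=0 $3=12 $4=14 $5=6 $6=2
PC=1  nor  $0, $2, $5        | $0=0 $1=1 $2=0 $3=12 $4=14 $5=6 $6=2
PC=2  bne  $4, $6, L6        | $0=0 $1=1 $2=0 $3=12 $4=14 $5=6 $6=2  [TAKEN]
PC=3  or   $5, $3, $3        | $0=0 $1=1 $2=0 $3=12 $4=14 $5=12 $6=2
PC=6  sub  $0, $6, $6        | $0=0 $1=1 $2=0 $3=12 $4=14 $5=12 $6=2
PC=7  beq  $5, $3, L11       | $0=0 $1=1 $2=0 $3=12 $4=14 $5=12 $6=2  [TAKEN]
PC=8  slt  $5, $0, $5        | $0=0 $1=1 $2=0 $3=12 $4=14 $5=1 $6=2
PC=11 ori   $5, $6, 10       | $0=0 $1=1 $2=0 $3=12 $4=14 $5=10 $6=2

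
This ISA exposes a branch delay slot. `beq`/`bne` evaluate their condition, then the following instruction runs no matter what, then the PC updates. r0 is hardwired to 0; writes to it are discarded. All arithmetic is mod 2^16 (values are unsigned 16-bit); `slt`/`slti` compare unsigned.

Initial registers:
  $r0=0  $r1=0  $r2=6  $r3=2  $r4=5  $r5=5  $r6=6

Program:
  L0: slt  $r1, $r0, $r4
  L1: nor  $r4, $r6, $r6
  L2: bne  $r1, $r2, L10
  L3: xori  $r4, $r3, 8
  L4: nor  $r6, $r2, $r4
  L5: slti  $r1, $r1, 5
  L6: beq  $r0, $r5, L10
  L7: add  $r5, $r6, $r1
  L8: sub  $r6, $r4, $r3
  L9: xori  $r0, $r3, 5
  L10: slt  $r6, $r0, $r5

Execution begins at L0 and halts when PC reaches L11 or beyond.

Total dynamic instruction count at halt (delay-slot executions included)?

5

  step pc=0: slt  $r1, $r0, $r4  regs=(0,1,6,2,5,5,6)
  step pc=1: nor  $r4, $r6, $r6  regs=(0,1,6,2,65529,5,6)
  step pc=2: bne  $r1, $r2, L10  cond=T  regs=(0,1,6,2,65529,5,6)
  step pc=3: xori  $r4, $r3, 8  regs=(0,1,6,2,10,5,6)
  step pc=10: slt  $r6, $r0, $r5  regs=(0,1,6,2,10,5,1)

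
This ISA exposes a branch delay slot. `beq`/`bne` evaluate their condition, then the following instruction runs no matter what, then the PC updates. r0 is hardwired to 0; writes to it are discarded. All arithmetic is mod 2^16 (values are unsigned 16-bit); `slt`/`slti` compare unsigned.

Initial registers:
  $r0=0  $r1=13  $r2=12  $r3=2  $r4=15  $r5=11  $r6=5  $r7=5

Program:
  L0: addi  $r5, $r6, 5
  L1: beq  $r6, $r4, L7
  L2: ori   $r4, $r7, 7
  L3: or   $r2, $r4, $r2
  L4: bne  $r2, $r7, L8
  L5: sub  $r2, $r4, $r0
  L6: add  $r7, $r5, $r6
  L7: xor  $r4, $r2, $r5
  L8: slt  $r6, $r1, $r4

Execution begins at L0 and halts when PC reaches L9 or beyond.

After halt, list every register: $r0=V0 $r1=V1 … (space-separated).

$r0=0 $r1=13 $r2=7 $r3=2 $r4=7 $r5=10 $r6=0 $r7=5

PC=0  addi  $r5, $r6, 5      | $r0=0 $r1=13 $r2=12 $r3=2 $r4=15 $r5=10 $r6=5 $r7=5
PC=1  beq  $r6, $r4, L7      | $r0=0 $r1=13 $r2=12 $r3=2 $r4=15 $r5=10 $r6=5 $r7=5  [not taken]
PC=2  ori   $r4, $r7, 7      | $r0=0 $r1=13 $r2=12 $r3=2 $r4=7 $r5=10 $r6=5 $r7=5
PC=3  or   $r2, $r4, $r2     | $r0=0 $r1=13 $r2=15 $r3=2 $r4=7 $r5=10 $r6=5 $r7=5
PC=4  bne  $r2, $r7, L8      | $r0=0 $r1=13 $r2=15 $r3=2 $r4=7 $r5=10 $r6=5 $r7=5  [TAKEN]
PC=5  sub  $r2, $r4, $r0     | $r0=0 $r1=13 $r2=7 $r3=2 $r4=7 $r5=10 $r6=5 $r7=5
PC=8  slt  $r6, $r1, $r4     | $r0=0 $r1=13 $r2=7 $r3=2 $r4=7 $r5=10 $r6=0 $r7=5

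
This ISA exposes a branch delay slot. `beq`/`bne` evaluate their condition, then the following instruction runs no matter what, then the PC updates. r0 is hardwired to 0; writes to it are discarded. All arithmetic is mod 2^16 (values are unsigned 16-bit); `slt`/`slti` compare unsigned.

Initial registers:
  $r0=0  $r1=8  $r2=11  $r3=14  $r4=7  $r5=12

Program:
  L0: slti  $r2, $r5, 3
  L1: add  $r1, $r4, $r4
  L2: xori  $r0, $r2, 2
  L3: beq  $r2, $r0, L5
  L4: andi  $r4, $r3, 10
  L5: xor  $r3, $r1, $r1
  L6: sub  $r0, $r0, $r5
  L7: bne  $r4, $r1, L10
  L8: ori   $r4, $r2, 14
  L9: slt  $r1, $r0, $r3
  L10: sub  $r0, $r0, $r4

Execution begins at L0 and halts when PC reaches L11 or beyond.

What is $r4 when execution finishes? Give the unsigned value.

#0 slti  $r2, $r5, 3 ; 0/8/0/14/7/12
#1 add  $r1, $r4, $r4 ; 0/14/0/14/7/12
#2 xori  $r0, $r2, 2 ; 0/14/0/14/7/12
#3 beq  $r2, $r0, L5 ; 0/14/0/14/7/12 ; →target
#4 andi  $r4, $r3, 10 ; 0/14/0/14/10/12
#5 xor  $r3, $r1, $r1 ; 0/14/0/0/10/12
#6 sub  $r0, $r0, $r5 ; 0/14/0/0/10/12
#7 bne  $r4, $r1, L10 ; 0/14/0/0/10/12 ; →target
#8 ori   $r4, $r2, 14 ; 0/14/0/0/14/12
#10 sub  $r0, $r0, $r4 ; 0/14/0/0/14/12

14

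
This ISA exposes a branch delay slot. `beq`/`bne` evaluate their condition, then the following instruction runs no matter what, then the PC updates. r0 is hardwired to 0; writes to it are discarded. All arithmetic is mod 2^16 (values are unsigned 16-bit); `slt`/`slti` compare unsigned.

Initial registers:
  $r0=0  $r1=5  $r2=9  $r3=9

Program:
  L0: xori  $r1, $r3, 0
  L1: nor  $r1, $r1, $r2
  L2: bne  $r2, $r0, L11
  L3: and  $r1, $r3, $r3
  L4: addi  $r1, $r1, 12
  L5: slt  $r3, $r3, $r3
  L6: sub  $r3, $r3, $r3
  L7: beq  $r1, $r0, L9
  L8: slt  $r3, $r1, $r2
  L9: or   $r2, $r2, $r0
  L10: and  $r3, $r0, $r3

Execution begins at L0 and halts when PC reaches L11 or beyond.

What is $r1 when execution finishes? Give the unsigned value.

  step pc=0: xori  $r1, $r3, 0  regs=(0,9,9,9)
  step pc=1: nor  $r1, $r1, $r2  regs=(0,65526,9,9)
  step pc=2: bne  $r2, $r0, L11  cond=T  regs=(0,65526,9,9)
  step pc=3: and  $r1, $r3, $r3  regs=(0,9,9,9)

9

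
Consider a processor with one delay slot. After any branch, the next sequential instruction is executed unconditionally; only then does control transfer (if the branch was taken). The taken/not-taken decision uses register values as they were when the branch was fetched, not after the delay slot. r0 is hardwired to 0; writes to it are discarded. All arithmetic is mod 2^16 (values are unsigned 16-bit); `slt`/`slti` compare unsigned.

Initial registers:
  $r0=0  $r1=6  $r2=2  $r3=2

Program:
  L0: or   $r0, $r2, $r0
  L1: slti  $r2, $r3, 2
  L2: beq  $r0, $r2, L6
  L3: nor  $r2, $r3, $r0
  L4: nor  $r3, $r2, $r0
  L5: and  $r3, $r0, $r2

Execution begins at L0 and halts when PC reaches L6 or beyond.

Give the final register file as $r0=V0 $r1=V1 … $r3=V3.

PC=0  or   $r0, $r2, $r0     | $r0=0 $r1=6 $r2=2 $r3=2
PC=1  slti  $r2, $r3, 2      | $r0=0 $r1=6 $r2=0 $r3=2
PC=2  beq  $r0, $r2, L6      | $r0=0 $r1=6 $r2=0 $r3=2  [TAKEN]
PC=3  nor  $r2, $r3, $r0     | $r0=0 $r1=6 $r2=65533 $r3=2

$r0=0 $r1=6 $r2=65533 $r3=2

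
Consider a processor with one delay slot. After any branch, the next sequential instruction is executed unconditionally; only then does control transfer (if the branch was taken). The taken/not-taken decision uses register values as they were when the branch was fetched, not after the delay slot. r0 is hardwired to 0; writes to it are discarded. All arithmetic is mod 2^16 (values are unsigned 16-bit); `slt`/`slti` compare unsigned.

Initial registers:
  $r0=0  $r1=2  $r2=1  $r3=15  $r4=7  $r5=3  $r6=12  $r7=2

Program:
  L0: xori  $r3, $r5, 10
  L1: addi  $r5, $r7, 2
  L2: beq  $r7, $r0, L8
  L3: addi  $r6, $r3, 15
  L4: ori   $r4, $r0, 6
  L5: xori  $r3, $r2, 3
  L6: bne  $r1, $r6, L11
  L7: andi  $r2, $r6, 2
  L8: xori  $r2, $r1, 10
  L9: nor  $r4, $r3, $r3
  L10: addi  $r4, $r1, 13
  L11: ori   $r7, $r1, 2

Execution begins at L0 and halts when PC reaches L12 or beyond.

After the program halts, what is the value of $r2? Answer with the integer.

0

  step pc=0: xori  $r3, $r5, 10  regs=(0,2,1,9,7,3,12,2)
  step pc=1: addi  $r5, $r7, 2  regs=(0,2,1,9,7,4,12,2)
  step pc=2: beq  $r7, $r0, L8  cond=F  regs=(0,2,1,9,7,4,12,2)
  step pc=3: addi  $r6, $r3, 15  regs=(0,2,1,9,7,4,24,2)
  step pc=4: ori   $r4, $r0, 6  regs=(0,2,1,9,6,4,24,2)
  step pc=5: xori  $r3, $r2, 3  regs=(0,2,1,2,6,4,24,2)
  step pc=6: bne  $r1, $r6, L11  cond=T  regs=(0,2,1,2,6,4,24,2)
  step pc=7: andi  $r2, $r6, 2  regs=(0,2,0,2,6,4,24,2)
  step pc=11: ori   $r7, $r1, 2  regs=(0,2,0,2,6,4,24,2)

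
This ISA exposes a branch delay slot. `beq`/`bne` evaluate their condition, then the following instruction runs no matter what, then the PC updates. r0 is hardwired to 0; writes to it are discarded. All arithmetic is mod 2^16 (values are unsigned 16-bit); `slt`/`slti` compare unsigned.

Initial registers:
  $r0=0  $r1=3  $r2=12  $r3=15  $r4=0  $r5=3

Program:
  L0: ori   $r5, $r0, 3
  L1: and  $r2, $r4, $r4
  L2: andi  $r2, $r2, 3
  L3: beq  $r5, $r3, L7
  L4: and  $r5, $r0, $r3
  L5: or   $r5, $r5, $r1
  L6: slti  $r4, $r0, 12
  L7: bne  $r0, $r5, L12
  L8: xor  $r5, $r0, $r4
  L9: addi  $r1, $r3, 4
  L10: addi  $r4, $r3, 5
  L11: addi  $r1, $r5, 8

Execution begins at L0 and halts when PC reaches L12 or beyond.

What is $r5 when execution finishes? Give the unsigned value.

PC=0  ori   $r5, $r0, 3      | $r0=0 $r1=3 $r2=12 $r3=15 $r4=0 $r5=3
PC=1  and  $r2, $r4, $r4     | $r0=0 $r1=3 $r2=0 $r3=15 $r4=0 $r5=3
PC=2  andi  $r2, $r2, 3      | $r0=0 $r1=3 $r2=0 $r3=15 $r4=0 $r5=3
PC=3  beq  $r5, $r3, L7      | $r0=0 $r1=3 $r2=0 $r3=15 $r4=0 $r5=3  [not taken]
PC=4  and  $r5, $r0, $r3     | $r0=0 $r1=3 $r2=0 $r3=15 $r4=0 $r5=0
PC=5  or   $r5, $r5, $r1     | $r0=0 $r1=3 $r2=0 $r3=15 $r4=0 $r5=3
PC=6  slti  $r4, $r0, 12     | $r0=0 $r1=3 $r2=0 $r3=15 $r4=1 $r5=3
PC=7  bne  $r0, $r5, L12     | $r0=0 $r1=3 $r2=0 $r3=15 $r4=1 $r5=3  [TAKEN]
PC=8  xor  $r5, $r0, $r4     | $r0=0 $r1=3 $r2=0 $r3=15 $r4=1 $r5=1

1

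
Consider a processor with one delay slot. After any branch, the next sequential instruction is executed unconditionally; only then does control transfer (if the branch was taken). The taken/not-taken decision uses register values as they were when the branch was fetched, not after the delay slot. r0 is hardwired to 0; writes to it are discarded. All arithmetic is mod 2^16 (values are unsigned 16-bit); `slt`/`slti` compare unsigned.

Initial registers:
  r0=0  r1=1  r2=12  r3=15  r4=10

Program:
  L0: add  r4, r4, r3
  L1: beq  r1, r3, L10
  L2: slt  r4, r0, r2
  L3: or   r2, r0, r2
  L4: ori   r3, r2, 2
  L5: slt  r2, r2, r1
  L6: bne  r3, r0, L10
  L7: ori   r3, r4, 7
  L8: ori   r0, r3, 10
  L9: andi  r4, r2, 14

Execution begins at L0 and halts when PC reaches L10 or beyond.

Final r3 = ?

#0 add  r4, r4, r3 ; 0/1/12/15/25
#1 beq  r1, r3, L10 ; 0/1/12/15/25 ; →fallthru
#2 slt  r4, r0, r2 ; 0/1/12/15/1
#3 or   r2, r0, r2 ; 0/1/12/15/1
#4 ori   r3, r2, 2 ; 0/1/12/14/1
#5 slt  r2, r2, r1 ; 0/1/0/14/1
#6 bne  r3, r0, L10 ; 0/1/0/14/1 ; →target
#7 ori   r3, r4, 7 ; 0/1/0/7/1

7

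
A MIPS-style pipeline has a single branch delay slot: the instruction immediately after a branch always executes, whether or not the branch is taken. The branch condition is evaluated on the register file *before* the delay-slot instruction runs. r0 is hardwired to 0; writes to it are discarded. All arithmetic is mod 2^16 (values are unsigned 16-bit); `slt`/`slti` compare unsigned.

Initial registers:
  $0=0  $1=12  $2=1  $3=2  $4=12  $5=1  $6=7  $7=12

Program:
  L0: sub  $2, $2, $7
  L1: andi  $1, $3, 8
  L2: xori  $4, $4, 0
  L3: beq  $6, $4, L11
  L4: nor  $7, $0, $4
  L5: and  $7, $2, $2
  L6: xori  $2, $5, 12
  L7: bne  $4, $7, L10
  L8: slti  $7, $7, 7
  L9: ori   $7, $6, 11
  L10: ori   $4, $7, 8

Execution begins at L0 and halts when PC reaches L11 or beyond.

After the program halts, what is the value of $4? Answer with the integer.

  step pc=0: sub  $2, $2, $7  regs=(0,12,65525,2,12,1,7,12)
  step pc=1: andi  $1, $3, 8  regs=(0,0,65525,2,12,1,7,12)
  step pc=2: xori  $4, $4, 0  regs=(0,0,65525,2,12,1,7,12)
  step pc=3: beq  $6, $4, L11  cond=F  regs=(0,0,65525,2,12,1,7,12)
  step pc=4: nor  $7, $0, $4  regs=(0,0,65525,2,12,1,7,65523)
  step pc=5: and  $7, $2, $2  regs=(0,0,65525,2,12,1,7,65525)
  step pc=6: xori  $2, $5, 12  regs=(0,0,13,2,12,1,7,65525)
  step pc=7: bne  $4, $7, L10  cond=T  regs=(0,0,13,2,12,1,7,65525)
  step pc=8: slti  $7, $7, 7  regs=(0,0,13,2,12,1,7,0)
  step pc=10: ori   $4, $7, 8  regs=(0,0,13,2,8,1,7,0)

8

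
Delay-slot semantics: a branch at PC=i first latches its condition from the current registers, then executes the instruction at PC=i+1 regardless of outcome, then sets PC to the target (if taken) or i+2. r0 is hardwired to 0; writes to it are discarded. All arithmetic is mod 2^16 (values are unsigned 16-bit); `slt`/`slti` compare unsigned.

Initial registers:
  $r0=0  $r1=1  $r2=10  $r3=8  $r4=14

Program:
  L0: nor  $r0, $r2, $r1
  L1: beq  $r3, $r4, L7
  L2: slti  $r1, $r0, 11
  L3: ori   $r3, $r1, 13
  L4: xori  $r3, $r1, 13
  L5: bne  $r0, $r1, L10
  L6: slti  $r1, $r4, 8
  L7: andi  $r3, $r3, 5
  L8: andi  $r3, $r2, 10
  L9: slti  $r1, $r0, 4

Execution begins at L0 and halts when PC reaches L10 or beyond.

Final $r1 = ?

0

#0 nor  $r0, $r2, $r1 ; 0/1/10/8/14
#1 beq  $r3, $r4, L7 ; 0/1/10/8/14 ; →fallthru
#2 slti  $r1, $r0, 11 ; 0/1/10/8/14
#3 ori   $r3, $r1, 13 ; 0/1/10/13/14
#4 xori  $r3, $r1, 13 ; 0/1/10/12/14
#5 bne  $r0, $r1, L10 ; 0/1/10/12/14 ; →target
#6 slti  $r1, $r4, 8 ; 0/0/10/12/14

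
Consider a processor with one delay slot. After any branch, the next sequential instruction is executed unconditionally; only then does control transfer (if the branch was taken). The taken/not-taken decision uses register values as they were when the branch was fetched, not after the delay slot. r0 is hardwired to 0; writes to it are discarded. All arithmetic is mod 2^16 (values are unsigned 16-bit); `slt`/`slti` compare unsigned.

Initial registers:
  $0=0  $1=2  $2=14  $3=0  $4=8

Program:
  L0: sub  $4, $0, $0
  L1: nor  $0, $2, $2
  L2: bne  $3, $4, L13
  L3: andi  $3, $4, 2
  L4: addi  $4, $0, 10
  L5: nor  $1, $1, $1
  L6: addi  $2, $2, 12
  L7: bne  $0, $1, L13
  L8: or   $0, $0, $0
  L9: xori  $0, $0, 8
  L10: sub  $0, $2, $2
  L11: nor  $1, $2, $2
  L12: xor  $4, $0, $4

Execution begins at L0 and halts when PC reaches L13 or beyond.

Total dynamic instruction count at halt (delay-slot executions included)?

#0 sub  $4, $0, $0 ; 0/2/14/0/0
#1 nor  $0, $2, $2 ; 0/2/14/0/0
#2 bne  $3, $4, L13 ; 0/2/14/0/0 ; →fallthru
#3 andi  $3, $4, 2 ; 0/2/14/0/0
#4 addi  $4, $0, 10 ; 0/2/14/0/10
#5 nor  $1, $1, $1 ; 0/65533/14/0/10
#6 addi  $2, $2, 12 ; 0/65533/26/0/10
#7 bne  $0, $1, L13 ; 0/65533/26/0/10 ; →target
#8 or   $0, $0, $0 ; 0/65533/26/0/10

9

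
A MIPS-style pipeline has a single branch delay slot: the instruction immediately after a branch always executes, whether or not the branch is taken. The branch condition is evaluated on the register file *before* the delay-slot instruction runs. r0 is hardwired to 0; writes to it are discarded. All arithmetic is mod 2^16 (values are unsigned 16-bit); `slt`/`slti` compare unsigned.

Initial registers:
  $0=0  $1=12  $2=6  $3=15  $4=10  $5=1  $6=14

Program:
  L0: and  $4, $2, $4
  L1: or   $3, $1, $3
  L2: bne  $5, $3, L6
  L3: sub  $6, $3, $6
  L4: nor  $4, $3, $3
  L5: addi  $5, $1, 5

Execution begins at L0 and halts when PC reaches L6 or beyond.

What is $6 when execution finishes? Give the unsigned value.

1

#0 and  $4, $2, $4 ; 0/12/6/15/2/1/14
#1 or   $3, $1, $3 ; 0/12/6/15/2/1/14
#2 bne  $5, $3, L6 ; 0/12/6/15/2/1/14 ; →target
#3 sub  $6, $3, $6 ; 0/12/6/15/2/1/1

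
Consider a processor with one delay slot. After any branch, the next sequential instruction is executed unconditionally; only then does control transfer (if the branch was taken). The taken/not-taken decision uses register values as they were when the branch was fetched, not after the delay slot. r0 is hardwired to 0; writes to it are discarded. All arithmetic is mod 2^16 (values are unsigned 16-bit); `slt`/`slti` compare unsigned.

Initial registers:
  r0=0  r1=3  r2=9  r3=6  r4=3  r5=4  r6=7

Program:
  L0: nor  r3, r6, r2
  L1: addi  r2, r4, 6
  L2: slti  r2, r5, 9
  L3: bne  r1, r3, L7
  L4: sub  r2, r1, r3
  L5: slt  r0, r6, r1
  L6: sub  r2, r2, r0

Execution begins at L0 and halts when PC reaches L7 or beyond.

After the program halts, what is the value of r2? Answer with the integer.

#0 nor  r3, r6, r2 ; 0/3/9/65520/3/4/7
#1 addi  r2, r4, 6 ; 0/3/9/65520/3/4/7
#2 slti  r2, r5, 9 ; 0/3/1/65520/3/4/7
#3 bne  r1, r3, L7 ; 0/3/1/65520/3/4/7 ; →target
#4 sub  r2, r1, r3 ; 0/3/19/65520/3/4/7

19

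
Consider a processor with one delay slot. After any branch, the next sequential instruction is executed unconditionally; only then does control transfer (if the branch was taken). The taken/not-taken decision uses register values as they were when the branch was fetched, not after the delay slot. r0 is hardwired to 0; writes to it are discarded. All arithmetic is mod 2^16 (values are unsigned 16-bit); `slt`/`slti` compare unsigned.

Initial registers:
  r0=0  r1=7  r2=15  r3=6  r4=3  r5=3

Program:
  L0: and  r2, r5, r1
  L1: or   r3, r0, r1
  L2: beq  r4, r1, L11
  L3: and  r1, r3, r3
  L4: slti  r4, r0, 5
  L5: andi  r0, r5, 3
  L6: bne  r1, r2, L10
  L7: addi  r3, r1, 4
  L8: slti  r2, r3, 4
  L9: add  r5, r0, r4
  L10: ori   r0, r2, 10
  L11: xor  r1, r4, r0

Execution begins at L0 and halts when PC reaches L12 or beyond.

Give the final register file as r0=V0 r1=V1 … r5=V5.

r0=0 r1=1 r2=3 r3=11 r4=1 r5=3

[0] and  r2, r5, r1  →  {r0:0, r1:7, r2:3, r3:6, r4:3, r5:3}
[1] or   r3, r0, r1  →  {r0:0, r1:7, r2:3, r3:7, r4:3, r5:3}
[2] beq  r4, r1, L11  →  {r0:0, r1:7, r2:3, r3:7, r4:3, r5:3}  ⟨branch fallthrough⟩
[3] and  r1, r3, r3  →  {r0:0, r1:7, r2:3, r3:7, r4:3, r5:3}
[4] slti  r4, r0, 5  →  {r0:0, r1:7, r2:3, r3:7, r4:1, r5:3}
[5] andi  r0, r5, 3  →  {r0:0, r1:7, r2:3, r3:7, r4:1, r5:3}
[6] bne  r1, r2, L10  →  {r0:0, r1:7, r2:3, r3:7, r4:1, r5:3}  ⟨branch taken⟩
[7] addi  r3, r1, 4  →  {r0:0, r1:7, r2:3, r3:11, r4:1, r5:3}
[10] ori   r0, r2, 10  →  {r0:0, r1:7, r2:3, r3:11, r4:1, r5:3}
[11] xor  r1, r4, r0  →  {r0:0, r1:1, r2:3, r3:11, r4:1, r5:3}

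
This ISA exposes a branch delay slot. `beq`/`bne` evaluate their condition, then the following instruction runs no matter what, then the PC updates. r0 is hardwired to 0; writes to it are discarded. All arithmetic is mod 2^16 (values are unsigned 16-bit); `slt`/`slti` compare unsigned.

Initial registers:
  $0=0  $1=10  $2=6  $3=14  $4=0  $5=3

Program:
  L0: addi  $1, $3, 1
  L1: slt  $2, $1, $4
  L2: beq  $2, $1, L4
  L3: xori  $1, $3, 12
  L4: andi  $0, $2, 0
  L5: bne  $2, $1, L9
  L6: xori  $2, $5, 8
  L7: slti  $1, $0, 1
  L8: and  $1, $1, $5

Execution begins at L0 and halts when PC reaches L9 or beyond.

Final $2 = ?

#0 addi  $1, $3, 1 ; 0/15/6/14/0/3
#1 slt  $2, $1, $4 ; 0/15/0/14/0/3
#2 beq  $2, $1, L4 ; 0/15/0/14/0/3 ; →fallthru
#3 xori  $1, $3, 12 ; 0/2/0/14/0/3
#4 andi  $0, $2, 0 ; 0/2/0/14/0/3
#5 bne  $2, $1, L9 ; 0/2/0/14/0/3 ; →target
#6 xori  $2, $5, 8 ; 0/2/11/14/0/3

11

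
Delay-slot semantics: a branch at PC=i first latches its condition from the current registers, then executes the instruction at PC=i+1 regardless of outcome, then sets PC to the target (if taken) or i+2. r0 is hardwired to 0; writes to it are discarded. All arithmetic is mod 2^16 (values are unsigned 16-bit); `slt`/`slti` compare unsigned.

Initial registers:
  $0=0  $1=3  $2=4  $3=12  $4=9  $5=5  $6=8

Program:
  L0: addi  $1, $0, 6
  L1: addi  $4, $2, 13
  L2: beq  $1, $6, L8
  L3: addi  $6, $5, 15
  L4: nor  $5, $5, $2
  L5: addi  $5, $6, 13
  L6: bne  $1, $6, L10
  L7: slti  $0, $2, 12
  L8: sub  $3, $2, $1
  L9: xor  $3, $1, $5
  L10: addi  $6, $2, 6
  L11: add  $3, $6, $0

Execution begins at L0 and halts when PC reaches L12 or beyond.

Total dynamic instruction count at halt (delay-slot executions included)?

10

#0 addi  $1, $0, 6 ; 0/6/4/12/9/5/8
#1 addi  $4, $2, 13 ; 0/6/4/12/17/5/8
#2 beq  $1, $6, L8 ; 0/6/4/12/17/5/8 ; →fallthru
#3 addi  $6, $5, 15 ; 0/6/4/12/17/5/20
#4 nor  $5, $5, $2 ; 0/6/4/12/17/65530/20
#5 addi  $5, $6, 13 ; 0/6/4/12/17/33/20
#6 bne  $1, $6, L10 ; 0/6/4/12/17/33/20 ; →target
#7 slti  $0, $2, 12 ; 0/6/4/12/17/33/20
#10 addi  $6, $2, 6 ; 0/6/4/12/17/33/10
#11 add  $3, $6, $0 ; 0/6/4/10/17/33/10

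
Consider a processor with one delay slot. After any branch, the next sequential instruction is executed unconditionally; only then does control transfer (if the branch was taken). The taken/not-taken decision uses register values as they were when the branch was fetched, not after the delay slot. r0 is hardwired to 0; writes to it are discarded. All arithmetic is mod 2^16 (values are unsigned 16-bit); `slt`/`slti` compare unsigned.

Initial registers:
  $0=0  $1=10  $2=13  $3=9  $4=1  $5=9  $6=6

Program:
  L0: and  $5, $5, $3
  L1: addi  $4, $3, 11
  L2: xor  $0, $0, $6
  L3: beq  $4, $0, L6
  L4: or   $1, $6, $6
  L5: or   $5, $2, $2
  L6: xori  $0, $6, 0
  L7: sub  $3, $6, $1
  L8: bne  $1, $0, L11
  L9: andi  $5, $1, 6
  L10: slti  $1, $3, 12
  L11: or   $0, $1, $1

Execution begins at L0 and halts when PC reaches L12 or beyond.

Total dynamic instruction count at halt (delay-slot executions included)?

11

#0 and  $5, $5, $3 ; 0/10/13/9/1/9/6
#1 addi  $4, $3, 11 ; 0/10/13/9/20/9/6
#2 xor  $0, $0, $6 ; 0/10/13/9/20/9/6
#3 beq  $4, $0, L6 ; 0/10/13/9/20/9/6 ; →fallthru
#4 or   $1, $6, $6 ; 0/6/13/9/20/9/6
#5 or   $5, $2, $2 ; 0/6/13/9/20/13/6
#6 xori  $0, $6, 0 ; 0/6/13/9/20/13/6
#7 sub  $3, $6, $1 ; 0/6/13/0/20/13/6
#8 bne  $1, $0, L11 ; 0/6/13/0/20/13/6 ; →target
#9 andi  $5, $1, 6 ; 0/6/13/0/20/6/6
#11 or   $0, $1, $1 ; 0/6/13/0/20/6/6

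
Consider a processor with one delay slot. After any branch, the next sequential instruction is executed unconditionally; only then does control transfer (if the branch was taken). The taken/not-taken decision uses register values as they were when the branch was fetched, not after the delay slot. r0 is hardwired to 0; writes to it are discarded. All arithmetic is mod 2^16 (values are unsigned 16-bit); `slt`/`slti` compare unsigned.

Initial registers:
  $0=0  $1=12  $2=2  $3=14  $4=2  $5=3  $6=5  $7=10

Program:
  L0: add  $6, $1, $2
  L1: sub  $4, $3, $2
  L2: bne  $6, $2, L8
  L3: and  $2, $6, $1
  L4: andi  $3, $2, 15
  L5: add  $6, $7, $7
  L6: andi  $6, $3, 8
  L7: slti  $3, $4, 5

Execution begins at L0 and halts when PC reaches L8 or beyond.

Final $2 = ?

12

#0 add  $6, $1, $2 ; 0/12/2/14/2/3/14/10
#1 sub  $4, $3, $2 ; 0/12/2/14/12/3/14/10
#2 bne  $6, $2, L8 ; 0/12/2/14/12/3/14/10 ; →target
#3 and  $2, $6, $1 ; 0/12/12/14/12/3/14/10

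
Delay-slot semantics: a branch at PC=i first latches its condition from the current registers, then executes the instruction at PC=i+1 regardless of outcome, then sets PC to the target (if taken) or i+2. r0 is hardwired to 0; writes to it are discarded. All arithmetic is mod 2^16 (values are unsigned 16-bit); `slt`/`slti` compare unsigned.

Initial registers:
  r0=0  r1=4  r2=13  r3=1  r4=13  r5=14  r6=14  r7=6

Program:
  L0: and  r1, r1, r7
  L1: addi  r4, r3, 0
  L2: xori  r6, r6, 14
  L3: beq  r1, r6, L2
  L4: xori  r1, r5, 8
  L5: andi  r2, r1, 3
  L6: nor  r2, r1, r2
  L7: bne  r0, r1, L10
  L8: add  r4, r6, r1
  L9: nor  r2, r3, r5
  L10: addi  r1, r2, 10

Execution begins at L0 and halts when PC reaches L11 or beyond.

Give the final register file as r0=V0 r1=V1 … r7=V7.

PC=0  and  r1, r1, r7        | r0=0 r1=4 r2=13 r3=1 r4=13 r5=14 r6=14 r7=6
PC=1  addi  r4, r3, 0        | r0=0 r1=4 r2=13 r3=1 r4=1 r5=14 r6=14 r7=6
PC=2  xori  r6, r6, 14       | r0=0 r1=4 r2=13 r3=1 r4=1 r5=14 r6=0 r7=6
PC=3  beq  r1, r6, L2        | r0=0 r1=4 r2=13 r3=1 r4=1 r5=14 r6=0 r7=6  [not taken]
PC=4  xori  r1, r5, 8        | r0=0 r1=6 r2=13 r3=1 r4=1 r5=14 r6=0 r7=6
PC=5  andi  r2, r1, 3        | r0=0 r1=6 r2=2 r3=1 r4=1 r5=14 r6=0 r7=6
PC=6  nor  r2, r1, r2        | r0=0 r1=6 r2=65529 r3=1 r4=1 r5=14 r6=0 r7=6
PC=7  bne  r0, r1, L10       | r0=0 r1=6 r2=65529 r3=1 r4=1 r5=14 r6=0 r7=6  [TAKEN]
PC=8  add  r4, r6, r1        | r0=0 r1=6 r2=65529 r3=1 r4=6 r5=14 r6=0 r7=6
PC=10 addi  r1, r2, 10       | r0=0 r1=3 r2=65529 r3=1 r4=6 r5=14 r6=0 r7=6

r0=0 r1=3 r2=65529 r3=1 r4=6 r5=14 r6=0 r7=6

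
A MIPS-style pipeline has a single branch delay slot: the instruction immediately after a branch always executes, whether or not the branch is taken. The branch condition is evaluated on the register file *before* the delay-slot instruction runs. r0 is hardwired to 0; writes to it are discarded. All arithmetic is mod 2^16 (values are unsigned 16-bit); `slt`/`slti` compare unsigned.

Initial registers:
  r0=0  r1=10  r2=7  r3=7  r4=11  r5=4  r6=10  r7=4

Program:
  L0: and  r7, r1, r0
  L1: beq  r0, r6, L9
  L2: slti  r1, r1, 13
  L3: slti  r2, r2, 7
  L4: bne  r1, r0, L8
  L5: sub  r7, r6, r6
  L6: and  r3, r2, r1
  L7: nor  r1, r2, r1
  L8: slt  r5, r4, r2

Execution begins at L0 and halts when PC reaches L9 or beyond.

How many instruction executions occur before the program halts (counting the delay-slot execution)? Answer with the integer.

7

#0 and  r7, r1, r0 ; 0/10/7/7/11/4/10/0
#1 beq  r0, r6, L9 ; 0/10/7/7/11/4/10/0 ; →fallthru
#2 slti  r1, r1, 13 ; 0/1/7/7/11/4/10/0
#3 slti  r2, r2, 7 ; 0/1/0/7/11/4/10/0
#4 bne  r1, r0, L8 ; 0/1/0/7/11/4/10/0 ; →target
#5 sub  r7, r6, r6 ; 0/1/0/7/11/4/10/0
#8 slt  r5, r4, r2 ; 0/1/0/7/11/0/10/0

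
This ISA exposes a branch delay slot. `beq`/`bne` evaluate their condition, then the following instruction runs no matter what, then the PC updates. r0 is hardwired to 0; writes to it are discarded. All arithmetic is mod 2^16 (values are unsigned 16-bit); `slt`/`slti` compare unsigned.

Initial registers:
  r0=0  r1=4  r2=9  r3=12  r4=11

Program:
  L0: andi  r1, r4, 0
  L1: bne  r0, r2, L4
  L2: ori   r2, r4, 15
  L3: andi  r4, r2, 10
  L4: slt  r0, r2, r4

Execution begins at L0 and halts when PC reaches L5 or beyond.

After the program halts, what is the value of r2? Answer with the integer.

  step pc=0: andi  r1, r4, 0  regs=(0,0,9,12,11)
  step pc=1: bne  r0, r2, L4  cond=T  regs=(0,0,9,12,11)
  step pc=2: ori   r2, r4, 15  regs=(0,0,15,12,11)
  step pc=4: slt  r0, r2, r4  regs=(0,0,15,12,11)

15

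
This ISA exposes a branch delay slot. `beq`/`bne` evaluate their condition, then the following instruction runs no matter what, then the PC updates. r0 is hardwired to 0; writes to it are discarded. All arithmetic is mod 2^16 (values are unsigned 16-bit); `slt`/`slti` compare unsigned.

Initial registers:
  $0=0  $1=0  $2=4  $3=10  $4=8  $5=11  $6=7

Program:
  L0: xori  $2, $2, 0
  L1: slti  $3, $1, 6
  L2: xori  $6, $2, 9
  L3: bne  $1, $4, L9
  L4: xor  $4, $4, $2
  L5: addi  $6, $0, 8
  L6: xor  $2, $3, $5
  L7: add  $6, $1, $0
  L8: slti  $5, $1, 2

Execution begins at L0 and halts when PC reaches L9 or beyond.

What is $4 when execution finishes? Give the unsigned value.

12

  step pc=0: xori  $2, $2, 0  regs=(0,0,4,10,8,11,7)
  step pc=1: slti  $3, $1, 6  regs=(0,0,4,1,8,11,7)
  step pc=2: xori  $6, $2, 9  regs=(0,0,4,1,8,11,13)
  step pc=3: bne  $1, $4, L9  cond=T  regs=(0,0,4,1,8,11,13)
  step pc=4: xor  $4, $4, $2  regs=(0,0,4,1,12,11,13)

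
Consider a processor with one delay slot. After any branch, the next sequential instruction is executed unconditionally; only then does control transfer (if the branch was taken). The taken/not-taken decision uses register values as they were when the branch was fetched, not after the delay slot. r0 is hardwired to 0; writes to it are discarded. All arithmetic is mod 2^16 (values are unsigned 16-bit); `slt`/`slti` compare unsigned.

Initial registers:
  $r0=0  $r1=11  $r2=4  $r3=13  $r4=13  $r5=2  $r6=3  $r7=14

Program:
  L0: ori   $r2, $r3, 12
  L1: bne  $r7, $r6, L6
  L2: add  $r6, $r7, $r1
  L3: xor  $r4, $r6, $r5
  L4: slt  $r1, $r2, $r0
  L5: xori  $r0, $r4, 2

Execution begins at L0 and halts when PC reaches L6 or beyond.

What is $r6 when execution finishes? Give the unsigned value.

#0 ori   $r2, $r3, 12 ; 0/11/13/13/13/2/3/14
#1 bne  $r7, $r6, L6 ; 0/11/13/13/13/2/3/14 ; →target
#2 add  $r6, $r7, $r1 ; 0/11/13/13/13/2/25/14

25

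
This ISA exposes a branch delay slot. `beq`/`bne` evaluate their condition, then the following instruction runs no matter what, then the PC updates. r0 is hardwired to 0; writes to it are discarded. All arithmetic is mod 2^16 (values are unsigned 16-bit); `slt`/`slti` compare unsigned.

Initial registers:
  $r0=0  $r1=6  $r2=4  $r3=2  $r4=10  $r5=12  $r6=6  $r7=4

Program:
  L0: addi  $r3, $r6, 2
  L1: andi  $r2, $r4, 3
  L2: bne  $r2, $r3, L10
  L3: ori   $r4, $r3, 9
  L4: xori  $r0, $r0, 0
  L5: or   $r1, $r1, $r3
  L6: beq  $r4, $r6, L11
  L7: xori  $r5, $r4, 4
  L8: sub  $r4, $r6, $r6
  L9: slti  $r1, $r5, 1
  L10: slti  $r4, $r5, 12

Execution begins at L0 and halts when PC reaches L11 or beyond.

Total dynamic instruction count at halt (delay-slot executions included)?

#0 addi  $r3, $r6, 2 ; 0/6/4/8/10/12/6/4
#1 andi  $r2, $r4, 3 ; 0/6/2/8/10/12/6/4
#2 bne  $r2, $r3, L10 ; 0/6/2/8/10/12/6/4 ; →target
#3 ori   $r4, $r3, 9 ; 0/6/2/8/9/12/6/4
#10 slti  $r4, $r5, 12 ; 0/6/2/8/0/12/6/4

5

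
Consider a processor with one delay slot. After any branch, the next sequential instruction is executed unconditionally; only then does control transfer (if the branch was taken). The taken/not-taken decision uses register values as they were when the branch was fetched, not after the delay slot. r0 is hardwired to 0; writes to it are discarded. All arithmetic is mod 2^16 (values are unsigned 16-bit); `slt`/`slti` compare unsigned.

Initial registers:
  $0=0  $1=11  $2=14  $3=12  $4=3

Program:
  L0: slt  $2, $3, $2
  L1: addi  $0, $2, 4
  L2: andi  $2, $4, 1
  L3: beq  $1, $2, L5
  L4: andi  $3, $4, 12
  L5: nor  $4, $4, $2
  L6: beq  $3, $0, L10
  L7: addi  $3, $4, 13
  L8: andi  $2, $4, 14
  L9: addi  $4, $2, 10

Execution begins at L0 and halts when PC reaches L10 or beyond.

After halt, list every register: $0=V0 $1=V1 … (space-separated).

[0] slt  $2, $3, $2  →  {$0:0, $1:11, $2:1, $3:12, $4:3}
[1] addi  $0, $2, 4  →  {$0:0, $1:11, $2:1, $3:12, $4:3}
[2] andi  $2, $4, 1  →  {$0:0, $1:11, $2:1, $3:12, $4:3}
[3] beq  $1, $2, L5  →  {$0:0, $1:11, $2:1, $3:12, $4:3}  ⟨branch fallthrough⟩
[4] andi  $3, $4, 12  →  {$0:0, $1:11, $2:1, $3:0, $4:3}
[5] nor  $4, $4, $2  →  {$0:0, $1:11, $2:1, $3:0, $4:65532}
[6] beq  $3, $0, L10  →  {$0:0, $1:11, $2:1, $3:0, $4:65532}  ⟨branch taken⟩
[7] addi  $3, $4, 13  →  {$0:0, $1:11, $2:1, $3:9, $4:65532}

$0=0 $1=11 $2=1 $3=9 $4=65532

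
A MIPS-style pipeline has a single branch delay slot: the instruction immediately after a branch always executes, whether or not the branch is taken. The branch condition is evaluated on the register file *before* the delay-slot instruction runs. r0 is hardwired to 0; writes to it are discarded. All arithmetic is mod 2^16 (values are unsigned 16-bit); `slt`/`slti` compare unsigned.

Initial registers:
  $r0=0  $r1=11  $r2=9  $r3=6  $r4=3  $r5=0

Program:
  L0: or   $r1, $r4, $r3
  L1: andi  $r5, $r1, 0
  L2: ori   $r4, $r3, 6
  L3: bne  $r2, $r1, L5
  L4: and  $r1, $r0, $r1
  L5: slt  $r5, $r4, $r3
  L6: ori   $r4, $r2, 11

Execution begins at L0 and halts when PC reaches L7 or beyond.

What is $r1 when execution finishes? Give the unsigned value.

0

#0 or   $r1, $r4, $r3 ; 0/7/9/6/3/0
#1 andi  $r5, $r1, 0 ; 0/7/9/6/3/0
#2 ori   $r4, $r3, 6 ; 0/7/9/6/6/0
#3 bne  $r2, $r1, L5 ; 0/7/9/6/6/0 ; →target
#4 and  $r1, $r0, $r1 ; 0/0/9/6/6/0
#5 slt  $r5, $r4, $r3 ; 0/0/9/6/6/0
#6 ori   $r4, $r2, 11 ; 0/0/9/6/11/0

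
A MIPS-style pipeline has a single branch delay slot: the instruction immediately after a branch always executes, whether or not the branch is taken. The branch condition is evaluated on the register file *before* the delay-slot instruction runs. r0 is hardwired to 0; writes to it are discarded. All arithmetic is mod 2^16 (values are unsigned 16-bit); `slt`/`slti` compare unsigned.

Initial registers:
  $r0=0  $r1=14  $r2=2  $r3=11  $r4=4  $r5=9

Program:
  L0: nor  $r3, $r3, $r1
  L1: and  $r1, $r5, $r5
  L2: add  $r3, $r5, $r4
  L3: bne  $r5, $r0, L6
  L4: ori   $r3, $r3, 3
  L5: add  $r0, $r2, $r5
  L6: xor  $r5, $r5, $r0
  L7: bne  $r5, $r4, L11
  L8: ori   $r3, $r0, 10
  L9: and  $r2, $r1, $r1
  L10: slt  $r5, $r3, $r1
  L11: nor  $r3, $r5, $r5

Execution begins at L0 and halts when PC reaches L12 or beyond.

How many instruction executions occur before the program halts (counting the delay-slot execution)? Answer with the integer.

9

PC=0  nor  $r3, $r3, $r1     | $r0=0 $r1=14 $r2=2 $r3=65520 $r4=4 $r5=9
PC=1  and  $r1, $r5, $r5     | $r0=0 $r1=9 $r2=2 $r3=65520 $r4=4 $r5=9
PC=2  add  $r3, $r5, $r4     | $r0=0 $r1=9 $r2=2 $r3=13 $r4=4 $r5=9
PC=3  bne  $r5, $r0, L6      | $r0=0 $r1=9 $r2=2 $r3=13 $r4=4 $r5=9  [TAKEN]
PC=4  ori   $r3, $r3, 3      | $r0=0 $r1=9 $r2=2 $r3=15 $r4=4 $r5=9
PC=6  xor  $r5, $r5, $r0     | $r0=0 $r1=9 $r2=2 $r3=15 $r4=4 $r5=9
PC=7  bne  $r5, $r4, L11     | $r0=0 $r1=9 $r2=2 $r3=15 $r4=4 $r5=9  [TAKEN]
PC=8  ori   $r3, $r0, 10     | $r0=0 $r1=9 $r2=2 $r3=10 $r4=4 $r5=9
PC=11 nor  $r3, $r5, $r5     | $r0=0 $r1=9 $r2=2 $r3=65526 $r4=4 $r5=9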